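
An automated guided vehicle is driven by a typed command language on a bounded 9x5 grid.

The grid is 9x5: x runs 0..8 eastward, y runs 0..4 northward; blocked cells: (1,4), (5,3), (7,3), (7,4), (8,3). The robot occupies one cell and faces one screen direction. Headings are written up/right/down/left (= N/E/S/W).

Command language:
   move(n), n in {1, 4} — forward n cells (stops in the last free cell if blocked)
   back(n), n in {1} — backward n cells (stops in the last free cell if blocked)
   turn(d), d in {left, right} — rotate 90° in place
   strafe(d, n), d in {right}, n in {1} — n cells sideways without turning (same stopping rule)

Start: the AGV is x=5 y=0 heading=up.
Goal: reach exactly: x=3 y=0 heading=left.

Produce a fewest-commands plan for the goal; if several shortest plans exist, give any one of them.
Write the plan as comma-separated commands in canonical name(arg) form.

t0: x=5 y=0 heading=up
t=1 turn(left) ⇒ x=5 y=0 heading=left
t=2 move(1) ⇒ x=4 y=0 heading=left
t=3 move(1) ⇒ x=3 y=0 heading=left
nothing shorter than 3 reaches the goal.

turn(left), move(1), move(1)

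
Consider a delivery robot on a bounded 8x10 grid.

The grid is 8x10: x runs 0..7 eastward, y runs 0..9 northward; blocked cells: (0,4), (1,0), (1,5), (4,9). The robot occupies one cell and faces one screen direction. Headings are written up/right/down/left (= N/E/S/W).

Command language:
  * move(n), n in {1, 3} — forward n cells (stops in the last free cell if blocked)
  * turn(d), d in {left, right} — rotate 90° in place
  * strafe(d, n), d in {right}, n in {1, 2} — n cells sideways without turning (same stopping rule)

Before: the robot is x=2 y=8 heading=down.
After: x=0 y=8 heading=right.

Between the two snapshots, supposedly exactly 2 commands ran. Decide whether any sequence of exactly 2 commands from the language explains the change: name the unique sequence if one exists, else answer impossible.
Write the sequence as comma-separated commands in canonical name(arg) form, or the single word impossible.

key: order matters: swapping strafe(right, 2) and turn(left) lands elsewhere
start: x=2 y=8 heading=down
step 1 (strafe(right, 2)): x=0 y=8 heading=down
step 2 (turn(left)): x=0 y=8 heading=right
uniquely the one of 36 2-step routes that fits.

strafe(right, 2), turn(left)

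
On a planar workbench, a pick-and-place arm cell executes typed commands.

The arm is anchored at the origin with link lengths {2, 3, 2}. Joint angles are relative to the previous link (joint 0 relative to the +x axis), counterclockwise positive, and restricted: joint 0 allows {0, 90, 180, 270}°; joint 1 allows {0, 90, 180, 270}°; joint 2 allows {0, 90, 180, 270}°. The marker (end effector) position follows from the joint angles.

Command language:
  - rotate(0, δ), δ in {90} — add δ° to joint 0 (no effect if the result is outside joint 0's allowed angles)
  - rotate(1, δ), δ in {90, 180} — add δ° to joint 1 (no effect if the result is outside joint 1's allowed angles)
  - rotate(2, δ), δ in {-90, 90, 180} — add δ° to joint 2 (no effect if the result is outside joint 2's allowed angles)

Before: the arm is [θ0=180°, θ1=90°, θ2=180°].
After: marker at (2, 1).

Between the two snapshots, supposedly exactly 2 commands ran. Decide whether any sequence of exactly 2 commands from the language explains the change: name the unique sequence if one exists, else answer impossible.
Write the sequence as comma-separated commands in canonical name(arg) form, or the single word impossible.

rotate(0, 90), rotate(0, 90)

initial: [θ0=180°, θ1=90°, θ2=180°]
[1] after rotate(0, 90): [θ0=270°, θ1=90°, θ2=180°]
[2] after rotate(0, 90): [θ0=0°, θ1=90°, θ2=180°]
uniquely the one of 36 2-step routes that fits.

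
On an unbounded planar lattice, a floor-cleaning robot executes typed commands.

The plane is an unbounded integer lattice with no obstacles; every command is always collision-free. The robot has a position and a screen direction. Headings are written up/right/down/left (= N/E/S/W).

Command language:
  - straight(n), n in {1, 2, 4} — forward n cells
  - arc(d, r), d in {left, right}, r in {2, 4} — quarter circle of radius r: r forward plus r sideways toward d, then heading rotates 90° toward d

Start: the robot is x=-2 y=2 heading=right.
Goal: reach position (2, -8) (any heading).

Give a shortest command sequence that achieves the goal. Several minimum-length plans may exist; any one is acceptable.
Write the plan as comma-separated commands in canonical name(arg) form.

arc(right, 4), straight(2), straight(4)

start: x=-2 y=2 heading=right
[1] after arc(right, 4): x=2 y=-2 heading=down
[2] after straight(2): x=2 y=-4 heading=down
[3] after straight(4): x=2 y=-8 heading=down
nothing shorter than 3 reaches the goal.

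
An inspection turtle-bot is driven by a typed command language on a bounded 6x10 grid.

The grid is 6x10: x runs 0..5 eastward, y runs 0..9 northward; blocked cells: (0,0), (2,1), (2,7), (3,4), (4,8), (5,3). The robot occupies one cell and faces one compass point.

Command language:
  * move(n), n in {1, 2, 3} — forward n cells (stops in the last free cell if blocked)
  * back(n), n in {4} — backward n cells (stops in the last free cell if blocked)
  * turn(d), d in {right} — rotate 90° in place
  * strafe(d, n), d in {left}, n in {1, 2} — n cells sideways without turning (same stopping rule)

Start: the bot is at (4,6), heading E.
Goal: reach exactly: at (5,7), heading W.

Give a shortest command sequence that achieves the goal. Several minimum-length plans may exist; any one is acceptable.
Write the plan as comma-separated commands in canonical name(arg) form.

t0: at (4,6), heading E
[1] after move(1): at (5,6), heading E
[2] after strafe(left, 1): at (5,7), heading E
[3] after turn(right): at (5,7), heading S
[4] after turn(right): at (5,7), heading W
shorter routes all fall short; 4 is best.

move(1), strafe(left, 1), turn(right), turn(right)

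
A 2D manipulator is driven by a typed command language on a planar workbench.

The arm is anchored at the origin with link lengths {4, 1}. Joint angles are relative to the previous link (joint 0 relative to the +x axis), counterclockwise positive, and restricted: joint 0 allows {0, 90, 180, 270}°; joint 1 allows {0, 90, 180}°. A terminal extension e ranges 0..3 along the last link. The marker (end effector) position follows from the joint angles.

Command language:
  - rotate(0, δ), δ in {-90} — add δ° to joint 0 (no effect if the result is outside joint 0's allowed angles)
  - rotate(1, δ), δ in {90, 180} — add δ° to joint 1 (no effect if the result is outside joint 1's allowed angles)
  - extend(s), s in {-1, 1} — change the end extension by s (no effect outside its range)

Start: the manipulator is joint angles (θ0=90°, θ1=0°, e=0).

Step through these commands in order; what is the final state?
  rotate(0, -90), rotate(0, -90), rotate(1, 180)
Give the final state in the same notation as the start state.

joint angles (θ0=270°, θ1=180°, e=0)

initial: joint angles (θ0=90°, θ1=0°, e=0)
[1] after rotate(0, -90): joint angles (θ0=0°, θ1=0°, e=0)
[2] after rotate(0, -90): joint angles (θ0=270°, θ1=0°, e=0)
[3] after rotate(1, 180): joint angles (θ0=270°, θ1=180°, e=0)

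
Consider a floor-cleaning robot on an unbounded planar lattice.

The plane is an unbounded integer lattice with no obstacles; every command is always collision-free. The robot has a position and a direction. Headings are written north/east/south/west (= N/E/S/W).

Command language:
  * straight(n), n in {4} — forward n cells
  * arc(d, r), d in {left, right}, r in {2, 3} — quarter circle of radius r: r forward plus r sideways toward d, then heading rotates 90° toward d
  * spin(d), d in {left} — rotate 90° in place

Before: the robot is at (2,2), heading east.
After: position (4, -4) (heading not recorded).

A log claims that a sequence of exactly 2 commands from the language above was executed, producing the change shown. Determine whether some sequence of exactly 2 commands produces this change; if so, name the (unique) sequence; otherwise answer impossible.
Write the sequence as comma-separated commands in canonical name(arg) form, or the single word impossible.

key: running straight(4) before arc(right, 2) would end elsewhere — order is forced
t0: at (2,2), heading east
step 1 (arc(right, 2)): at (4,0), heading south
step 2 (straight(4)): at (4,-4), heading south
no other 2-command option fits: unique.

arc(right, 2), straight(4)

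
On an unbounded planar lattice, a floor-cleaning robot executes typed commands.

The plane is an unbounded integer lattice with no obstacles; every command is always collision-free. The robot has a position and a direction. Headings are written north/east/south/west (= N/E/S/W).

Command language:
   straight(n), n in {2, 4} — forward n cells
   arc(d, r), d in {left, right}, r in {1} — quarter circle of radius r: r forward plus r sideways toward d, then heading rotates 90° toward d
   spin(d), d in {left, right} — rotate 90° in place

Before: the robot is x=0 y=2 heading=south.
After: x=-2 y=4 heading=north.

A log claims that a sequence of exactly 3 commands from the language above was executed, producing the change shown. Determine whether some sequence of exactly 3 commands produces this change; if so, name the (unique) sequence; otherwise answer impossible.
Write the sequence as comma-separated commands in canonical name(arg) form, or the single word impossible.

key: cell and facing (now N) both changed — the 3 commands mix motion and turning
from: x=0 y=2 heading=south
step 1 (arc(right, 1)): x=-1 y=1 heading=west
step 2 (arc(right, 1)): x=-2 y=2 heading=north
step 3 (straight(2)): x=-2 y=4 heading=north
no other 3-command option fits: unique.

arc(right, 1), arc(right, 1), straight(2)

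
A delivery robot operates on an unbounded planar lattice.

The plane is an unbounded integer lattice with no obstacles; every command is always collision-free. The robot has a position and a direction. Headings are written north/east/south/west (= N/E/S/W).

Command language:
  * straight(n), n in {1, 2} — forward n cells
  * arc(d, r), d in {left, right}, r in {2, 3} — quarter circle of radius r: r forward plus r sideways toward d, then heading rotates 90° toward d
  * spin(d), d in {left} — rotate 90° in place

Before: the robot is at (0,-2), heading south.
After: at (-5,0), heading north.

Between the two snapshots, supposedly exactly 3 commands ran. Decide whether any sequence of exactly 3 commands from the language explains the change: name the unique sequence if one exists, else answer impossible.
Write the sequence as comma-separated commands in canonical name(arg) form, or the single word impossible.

arc(right, 2), arc(right, 3), straight(1)

key: cell and facing (now N) both changed — the 3 commands mix motion and turning
initial: at (0,-2), heading south
[1] after arc(right, 2): at (-2,-4), heading west
[2] after arc(right, 3): at (-5,-1), heading north
[3] after straight(1): at (-5,0), heading north
no rival 3-sequence matches.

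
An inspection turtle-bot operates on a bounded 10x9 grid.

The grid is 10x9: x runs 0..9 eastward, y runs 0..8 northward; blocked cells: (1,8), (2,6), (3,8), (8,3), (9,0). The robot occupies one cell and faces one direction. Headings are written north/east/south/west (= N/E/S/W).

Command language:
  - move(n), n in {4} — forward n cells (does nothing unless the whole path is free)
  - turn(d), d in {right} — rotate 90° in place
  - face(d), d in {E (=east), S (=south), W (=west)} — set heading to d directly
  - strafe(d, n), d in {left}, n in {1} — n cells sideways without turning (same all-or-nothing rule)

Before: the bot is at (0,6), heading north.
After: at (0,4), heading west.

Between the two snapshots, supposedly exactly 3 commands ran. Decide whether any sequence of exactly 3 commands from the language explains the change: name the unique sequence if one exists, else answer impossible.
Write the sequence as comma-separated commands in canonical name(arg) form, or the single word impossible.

face(W), strafe(left, 1), strafe(left, 1)

key: position moved to (0,4) AND the heading swung to W — translation plus rotation needed
t0: at (0,6), heading north
1. face(W) → at (0,6), heading west
2. strafe(left, 1) → at (0,5), heading west
3. strafe(left, 1) → at (0,4), heading west
all 216 alternatives checked — unique.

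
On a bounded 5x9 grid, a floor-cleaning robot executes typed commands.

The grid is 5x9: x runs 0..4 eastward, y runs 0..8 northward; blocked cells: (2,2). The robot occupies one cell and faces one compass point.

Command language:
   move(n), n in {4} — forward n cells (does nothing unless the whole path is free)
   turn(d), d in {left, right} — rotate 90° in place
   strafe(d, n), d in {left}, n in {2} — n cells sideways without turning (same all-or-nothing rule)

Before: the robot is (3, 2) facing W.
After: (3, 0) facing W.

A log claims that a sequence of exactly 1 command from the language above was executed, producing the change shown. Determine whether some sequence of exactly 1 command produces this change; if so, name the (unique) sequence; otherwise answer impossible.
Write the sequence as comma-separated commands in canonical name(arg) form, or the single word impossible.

key: heading stays W — the single command does not turn
begin: (3, 2) facing W
1. strafe(left, 2) → (3, 0) facing W
uniquely the one of 4 1-step routes that fits.

strafe(left, 2)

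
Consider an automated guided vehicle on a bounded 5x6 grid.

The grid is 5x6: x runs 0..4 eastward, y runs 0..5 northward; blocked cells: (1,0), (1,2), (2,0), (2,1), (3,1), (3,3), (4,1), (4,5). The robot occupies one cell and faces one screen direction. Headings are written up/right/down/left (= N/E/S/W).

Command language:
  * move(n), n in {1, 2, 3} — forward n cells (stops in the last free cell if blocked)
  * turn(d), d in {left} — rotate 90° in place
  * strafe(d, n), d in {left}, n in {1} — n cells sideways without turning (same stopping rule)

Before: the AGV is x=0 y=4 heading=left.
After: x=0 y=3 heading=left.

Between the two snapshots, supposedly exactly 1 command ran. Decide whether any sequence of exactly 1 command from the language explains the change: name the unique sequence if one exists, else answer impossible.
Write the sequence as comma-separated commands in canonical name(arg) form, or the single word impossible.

strafe(left, 1)

key: still facing W — the one step turns nothing
initial: x=0 y=4 heading=left
step 1 (strafe(left, 1)): x=0 y=3 heading=left
no other 1-command option fits: unique.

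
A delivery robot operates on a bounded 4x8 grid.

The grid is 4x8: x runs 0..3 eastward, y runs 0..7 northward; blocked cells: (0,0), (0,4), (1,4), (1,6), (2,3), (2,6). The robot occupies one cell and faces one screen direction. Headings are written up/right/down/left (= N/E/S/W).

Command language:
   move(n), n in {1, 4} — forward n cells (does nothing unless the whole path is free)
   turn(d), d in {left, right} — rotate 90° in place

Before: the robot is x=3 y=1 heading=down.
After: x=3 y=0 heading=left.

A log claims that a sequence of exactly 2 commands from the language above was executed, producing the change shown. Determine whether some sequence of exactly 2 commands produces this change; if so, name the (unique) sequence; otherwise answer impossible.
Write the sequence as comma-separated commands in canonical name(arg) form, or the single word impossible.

key: running turn(right) before move(1) would end elsewhere — order is forced
t0: x=3 y=1 heading=down
1. move(1) → x=3 y=0 heading=down
2. turn(right) → x=3 y=0 heading=left
no other 2-command option fits: unique.

move(1), turn(right)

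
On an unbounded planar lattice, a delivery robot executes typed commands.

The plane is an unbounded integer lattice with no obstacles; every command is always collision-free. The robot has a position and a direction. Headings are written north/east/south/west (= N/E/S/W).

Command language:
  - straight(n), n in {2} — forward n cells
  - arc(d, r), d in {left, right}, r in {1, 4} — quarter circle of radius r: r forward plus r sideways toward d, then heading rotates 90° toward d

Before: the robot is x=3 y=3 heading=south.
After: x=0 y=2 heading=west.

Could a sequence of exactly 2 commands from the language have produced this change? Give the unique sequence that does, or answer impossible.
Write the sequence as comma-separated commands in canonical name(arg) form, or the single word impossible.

arc(right, 1), straight(2)

key: cell and facing (now W) both changed — the 2 commands mix motion and turning
begin: x=3 y=3 heading=south
1. arc(right, 1) → x=2 y=2 heading=west
2. straight(2) → x=0 y=2 heading=west
no rival 2-sequence matches.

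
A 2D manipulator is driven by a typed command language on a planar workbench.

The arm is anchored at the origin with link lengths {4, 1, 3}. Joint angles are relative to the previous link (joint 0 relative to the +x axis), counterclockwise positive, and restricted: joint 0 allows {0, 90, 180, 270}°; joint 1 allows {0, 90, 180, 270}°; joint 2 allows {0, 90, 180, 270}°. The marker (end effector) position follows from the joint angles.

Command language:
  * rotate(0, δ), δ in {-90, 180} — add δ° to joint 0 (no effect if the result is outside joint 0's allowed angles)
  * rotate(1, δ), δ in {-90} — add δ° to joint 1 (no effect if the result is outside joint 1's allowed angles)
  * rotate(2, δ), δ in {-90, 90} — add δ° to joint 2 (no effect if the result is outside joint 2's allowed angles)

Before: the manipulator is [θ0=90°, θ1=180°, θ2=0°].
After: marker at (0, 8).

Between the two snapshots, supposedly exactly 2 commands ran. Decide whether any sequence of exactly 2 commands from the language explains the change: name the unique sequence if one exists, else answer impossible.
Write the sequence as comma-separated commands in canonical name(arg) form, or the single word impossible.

start: [θ0=90°, θ1=180°, θ2=0°]
t=1 rotate(1, -90) ⇒ [θ0=90°, θ1=90°, θ2=0°]
t=2 rotate(1, -90) ⇒ [θ0=90°, θ1=0°, θ2=0°]
no other 2-command option fits: unique.

rotate(1, -90), rotate(1, -90)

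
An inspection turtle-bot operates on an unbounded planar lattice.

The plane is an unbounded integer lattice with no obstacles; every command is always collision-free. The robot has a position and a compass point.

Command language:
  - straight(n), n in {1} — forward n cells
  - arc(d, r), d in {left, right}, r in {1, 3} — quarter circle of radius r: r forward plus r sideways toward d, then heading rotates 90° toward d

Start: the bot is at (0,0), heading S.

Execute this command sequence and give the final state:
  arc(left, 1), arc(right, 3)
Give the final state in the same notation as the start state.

start: at (0,0), heading S
t=1 arc(left, 1) ⇒ at (1,-1), heading E
t=2 arc(right, 3) ⇒ at (4,-4), heading S

at (4,-4), heading S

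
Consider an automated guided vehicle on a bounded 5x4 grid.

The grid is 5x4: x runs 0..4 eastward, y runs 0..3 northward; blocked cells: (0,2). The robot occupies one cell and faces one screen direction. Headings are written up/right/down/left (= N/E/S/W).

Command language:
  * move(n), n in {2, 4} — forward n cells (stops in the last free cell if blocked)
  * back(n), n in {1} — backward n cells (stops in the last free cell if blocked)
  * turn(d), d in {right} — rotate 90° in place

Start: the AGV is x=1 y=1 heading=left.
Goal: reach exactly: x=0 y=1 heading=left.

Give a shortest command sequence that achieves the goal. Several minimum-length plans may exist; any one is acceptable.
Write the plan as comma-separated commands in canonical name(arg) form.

t0: x=1 y=1 heading=left
t=1 move(2) ⇒ x=0 y=1 heading=left
nothing shorter than 1 reaches the goal.

move(2)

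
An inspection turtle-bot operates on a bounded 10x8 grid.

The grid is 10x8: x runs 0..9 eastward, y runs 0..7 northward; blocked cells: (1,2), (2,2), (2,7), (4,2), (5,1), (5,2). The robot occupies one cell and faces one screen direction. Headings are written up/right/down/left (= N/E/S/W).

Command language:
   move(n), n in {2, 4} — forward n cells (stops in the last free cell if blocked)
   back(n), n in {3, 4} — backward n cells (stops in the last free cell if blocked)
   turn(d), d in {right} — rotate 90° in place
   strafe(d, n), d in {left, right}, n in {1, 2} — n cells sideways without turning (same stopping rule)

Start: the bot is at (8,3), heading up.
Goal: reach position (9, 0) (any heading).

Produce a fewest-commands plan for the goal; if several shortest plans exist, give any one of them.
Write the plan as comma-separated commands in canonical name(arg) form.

strafe(right, 1), back(4)

start: at (8,3), heading up
step 1 (strafe(right, 1)): at (9,3), heading up
step 2 (back(4)): at (9,0), heading up
shorter routes all fall short; 2 is best.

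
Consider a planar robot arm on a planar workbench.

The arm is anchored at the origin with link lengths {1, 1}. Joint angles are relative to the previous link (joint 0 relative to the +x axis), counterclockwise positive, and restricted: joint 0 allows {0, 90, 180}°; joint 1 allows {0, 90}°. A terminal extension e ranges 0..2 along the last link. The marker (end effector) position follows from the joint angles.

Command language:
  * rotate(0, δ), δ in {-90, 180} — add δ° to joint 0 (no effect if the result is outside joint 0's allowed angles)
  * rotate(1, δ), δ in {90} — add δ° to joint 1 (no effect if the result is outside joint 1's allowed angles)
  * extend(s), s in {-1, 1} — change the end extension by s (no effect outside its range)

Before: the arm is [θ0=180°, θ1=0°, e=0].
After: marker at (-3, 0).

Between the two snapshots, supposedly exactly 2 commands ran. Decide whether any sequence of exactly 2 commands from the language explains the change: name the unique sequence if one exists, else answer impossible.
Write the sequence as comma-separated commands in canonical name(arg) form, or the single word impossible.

extend(-1), extend(1)

key: order matters: swapping extend(-1) and extend(1) lands elsewhere
begin: [θ0=180°, θ1=0°, e=0]
1. extend(-1) → [θ0=180°, θ1=0°, e=0]
2. extend(1) → [θ0=180°, θ1=0°, e=1]
uniquely the one of 25 2-step routes that fits.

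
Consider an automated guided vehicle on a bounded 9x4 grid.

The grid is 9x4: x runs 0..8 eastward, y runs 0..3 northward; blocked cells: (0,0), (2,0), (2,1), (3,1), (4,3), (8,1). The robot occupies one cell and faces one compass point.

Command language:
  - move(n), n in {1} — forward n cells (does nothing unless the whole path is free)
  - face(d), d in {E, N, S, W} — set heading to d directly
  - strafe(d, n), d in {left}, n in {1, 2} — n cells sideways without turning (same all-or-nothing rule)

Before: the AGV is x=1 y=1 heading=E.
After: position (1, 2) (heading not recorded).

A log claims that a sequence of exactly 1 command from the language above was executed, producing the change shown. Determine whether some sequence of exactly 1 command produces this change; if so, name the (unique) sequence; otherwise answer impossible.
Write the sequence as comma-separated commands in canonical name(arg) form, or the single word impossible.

strafe(left, 1)

begin: x=1 y=1 heading=E
1. strafe(left, 1) → x=1 y=2 heading=E
all 7 alternatives checked — unique.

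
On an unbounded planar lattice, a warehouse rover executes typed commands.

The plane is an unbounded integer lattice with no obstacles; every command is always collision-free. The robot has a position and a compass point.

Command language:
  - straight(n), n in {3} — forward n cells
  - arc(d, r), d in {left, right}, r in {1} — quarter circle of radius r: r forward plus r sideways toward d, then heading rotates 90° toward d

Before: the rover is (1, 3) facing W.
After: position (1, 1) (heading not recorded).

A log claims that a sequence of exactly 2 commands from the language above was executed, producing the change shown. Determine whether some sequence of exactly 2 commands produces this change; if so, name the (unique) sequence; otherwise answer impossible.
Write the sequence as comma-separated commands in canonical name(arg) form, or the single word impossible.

arc(left, 1), arc(left, 1)

start: (1, 3) facing W
1. arc(left, 1) → (0, 2) facing S
2. arc(left, 1) → (1, 1) facing E
no rival 2-sequence matches.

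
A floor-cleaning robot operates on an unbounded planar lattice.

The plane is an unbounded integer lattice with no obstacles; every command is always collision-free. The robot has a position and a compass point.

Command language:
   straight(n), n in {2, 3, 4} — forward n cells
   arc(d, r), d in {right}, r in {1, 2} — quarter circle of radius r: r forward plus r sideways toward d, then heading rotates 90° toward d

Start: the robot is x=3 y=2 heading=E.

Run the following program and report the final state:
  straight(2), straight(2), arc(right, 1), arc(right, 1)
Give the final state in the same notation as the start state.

begin: x=3 y=2 heading=E
[1] after straight(2): x=5 y=2 heading=E
[2] after straight(2): x=7 y=2 heading=E
[3] after arc(right, 1): x=8 y=1 heading=S
[4] after arc(right, 1): x=7 y=0 heading=W

x=7 y=0 heading=W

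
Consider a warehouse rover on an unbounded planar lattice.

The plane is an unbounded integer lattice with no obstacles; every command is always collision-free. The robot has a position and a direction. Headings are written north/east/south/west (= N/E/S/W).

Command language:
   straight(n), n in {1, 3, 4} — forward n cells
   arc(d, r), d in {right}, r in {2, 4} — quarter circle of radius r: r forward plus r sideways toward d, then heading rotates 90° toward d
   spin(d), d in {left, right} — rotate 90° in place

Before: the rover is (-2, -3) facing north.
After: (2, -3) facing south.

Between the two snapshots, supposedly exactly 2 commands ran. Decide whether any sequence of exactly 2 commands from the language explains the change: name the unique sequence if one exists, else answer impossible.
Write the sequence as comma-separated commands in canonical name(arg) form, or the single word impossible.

arc(right, 2), arc(right, 2)

key: position moved to (2,-3) AND the heading swung to S — translation plus rotation needed
start: (-2, -3) facing north
1. arc(right, 2) → (0, -1) facing east
2. arc(right, 2) → (2, -3) facing south
all 49 alternatives checked — unique.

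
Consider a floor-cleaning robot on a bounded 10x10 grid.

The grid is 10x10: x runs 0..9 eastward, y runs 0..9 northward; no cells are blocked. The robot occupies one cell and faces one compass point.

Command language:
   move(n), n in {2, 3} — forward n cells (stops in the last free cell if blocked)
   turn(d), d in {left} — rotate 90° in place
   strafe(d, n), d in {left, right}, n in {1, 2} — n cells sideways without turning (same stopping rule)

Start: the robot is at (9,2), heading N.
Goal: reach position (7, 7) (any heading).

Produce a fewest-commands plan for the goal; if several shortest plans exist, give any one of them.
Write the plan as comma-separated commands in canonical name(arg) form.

begin: at (9,2), heading N
1. move(2) → at (9,4), heading N
2. strafe(left, 2) → at (7,4), heading N
3. move(3) → at (7,7), heading N
no 2-step plan works, so 3 is optimal.

move(2), strafe(left, 2), move(3)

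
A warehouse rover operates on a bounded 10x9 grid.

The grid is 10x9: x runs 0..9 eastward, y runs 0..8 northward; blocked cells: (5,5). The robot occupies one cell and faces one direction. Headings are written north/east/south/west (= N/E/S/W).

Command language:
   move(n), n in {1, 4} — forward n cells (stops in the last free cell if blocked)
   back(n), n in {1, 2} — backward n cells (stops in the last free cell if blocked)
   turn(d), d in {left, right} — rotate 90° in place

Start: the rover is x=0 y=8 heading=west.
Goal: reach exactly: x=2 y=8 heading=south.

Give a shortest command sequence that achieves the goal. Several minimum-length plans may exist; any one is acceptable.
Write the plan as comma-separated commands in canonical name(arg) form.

t0: x=0 y=8 heading=west
[1] after back(2): x=2 y=8 heading=west
[2] after turn(left): x=2 y=8 heading=south
shorter routes all fall short; 2 is best.

back(2), turn(left)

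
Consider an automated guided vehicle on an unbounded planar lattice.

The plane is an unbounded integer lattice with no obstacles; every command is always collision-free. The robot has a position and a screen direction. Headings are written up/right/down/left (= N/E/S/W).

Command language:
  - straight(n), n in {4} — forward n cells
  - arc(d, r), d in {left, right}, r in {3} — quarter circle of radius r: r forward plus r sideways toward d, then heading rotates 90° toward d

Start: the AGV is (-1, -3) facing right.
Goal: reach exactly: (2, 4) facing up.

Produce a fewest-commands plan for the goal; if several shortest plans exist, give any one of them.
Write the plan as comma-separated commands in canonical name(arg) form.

initial: (-1, -3) facing right
t=1 arc(left, 3) ⇒ (2, 0) facing up
t=2 straight(4) ⇒ (2, 4) facing up
shorter routes all fall short; 2 is best.

arc(left, 3), straight(4)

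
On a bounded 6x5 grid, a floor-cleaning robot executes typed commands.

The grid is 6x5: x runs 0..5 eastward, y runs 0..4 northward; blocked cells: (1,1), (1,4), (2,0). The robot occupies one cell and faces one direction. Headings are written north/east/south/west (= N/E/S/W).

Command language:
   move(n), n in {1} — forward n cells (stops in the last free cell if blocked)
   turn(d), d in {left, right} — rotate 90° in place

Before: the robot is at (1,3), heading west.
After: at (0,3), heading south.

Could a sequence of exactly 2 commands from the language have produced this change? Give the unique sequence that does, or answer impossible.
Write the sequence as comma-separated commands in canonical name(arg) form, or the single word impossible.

key: position moved to (0,3) AND the heading swung to S — translation plus rotation needed
from: at (1,3), heading west
step 1 (move(1)): at (0,3), heading west
step 2 (turn(left)): at (0,3), heading south
uniquely the one of 9 2-step routes that fits.

move(1), turn(left)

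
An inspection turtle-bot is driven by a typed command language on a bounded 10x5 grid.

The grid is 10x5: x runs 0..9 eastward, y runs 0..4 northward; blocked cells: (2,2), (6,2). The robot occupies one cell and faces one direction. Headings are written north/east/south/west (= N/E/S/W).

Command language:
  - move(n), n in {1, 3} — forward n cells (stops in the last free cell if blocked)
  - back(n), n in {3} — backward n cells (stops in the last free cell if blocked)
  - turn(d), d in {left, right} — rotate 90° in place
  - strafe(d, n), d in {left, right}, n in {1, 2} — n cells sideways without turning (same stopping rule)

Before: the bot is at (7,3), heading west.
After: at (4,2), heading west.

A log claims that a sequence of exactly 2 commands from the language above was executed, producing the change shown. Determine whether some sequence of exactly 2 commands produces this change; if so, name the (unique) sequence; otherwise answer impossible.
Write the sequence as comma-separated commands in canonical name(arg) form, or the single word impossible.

move(3), strafe(left, 1)

key: running strafe(left, 1) before move(3) would end elsewhere — order is forced
start: at (7,3), heading west
[1] after move(3): at (4,3), heading west
[2] after strafe(left, 1): at (4,2), heading west
uniquely the one of 81 2-step routes that fits.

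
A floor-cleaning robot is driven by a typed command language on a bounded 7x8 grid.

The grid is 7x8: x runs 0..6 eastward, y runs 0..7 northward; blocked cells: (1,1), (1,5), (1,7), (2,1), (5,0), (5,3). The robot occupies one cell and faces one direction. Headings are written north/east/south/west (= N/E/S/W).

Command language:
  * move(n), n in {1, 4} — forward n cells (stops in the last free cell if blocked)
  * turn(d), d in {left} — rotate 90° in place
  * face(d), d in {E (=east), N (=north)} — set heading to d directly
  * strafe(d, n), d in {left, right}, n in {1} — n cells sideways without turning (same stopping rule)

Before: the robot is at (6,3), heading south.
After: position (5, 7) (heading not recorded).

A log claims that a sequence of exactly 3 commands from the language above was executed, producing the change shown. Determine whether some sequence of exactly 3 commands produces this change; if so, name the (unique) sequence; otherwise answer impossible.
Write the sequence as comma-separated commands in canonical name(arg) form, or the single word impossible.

face(N), move(4), strafe(left, 1)

key: order matters: swapping face(N) and strafe(left, 1) lands elsewhere
initial: at (6,3), heading south
1. face(N) → at (6,3), heading north
2. move(4) → at (6,7), heading north
3. strafe(left, 1) → at (5,7), heading north
all 343 alternatives checked — unique.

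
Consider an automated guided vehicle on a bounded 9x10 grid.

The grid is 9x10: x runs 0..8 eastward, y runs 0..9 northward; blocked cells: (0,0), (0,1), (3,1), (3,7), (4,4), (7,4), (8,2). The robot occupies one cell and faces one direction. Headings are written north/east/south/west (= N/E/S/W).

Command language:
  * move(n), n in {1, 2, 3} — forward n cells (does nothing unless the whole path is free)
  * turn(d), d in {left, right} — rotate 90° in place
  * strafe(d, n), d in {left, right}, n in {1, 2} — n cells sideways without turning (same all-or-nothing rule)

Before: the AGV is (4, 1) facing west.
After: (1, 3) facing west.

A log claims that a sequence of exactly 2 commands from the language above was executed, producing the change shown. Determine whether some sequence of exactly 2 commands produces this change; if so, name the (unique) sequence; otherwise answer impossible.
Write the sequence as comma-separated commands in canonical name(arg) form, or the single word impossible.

strafe(right, 2), move(3)

key: running move(3) before strafe(right, 2) would end elsewhere — order is forced
start: (4, 1) facing west
[1] after strafe(right, 2): (4, 3) facing west
[2] after move(3): (1, 3) facing west
uniquely the one of 81 2-step routes that fits.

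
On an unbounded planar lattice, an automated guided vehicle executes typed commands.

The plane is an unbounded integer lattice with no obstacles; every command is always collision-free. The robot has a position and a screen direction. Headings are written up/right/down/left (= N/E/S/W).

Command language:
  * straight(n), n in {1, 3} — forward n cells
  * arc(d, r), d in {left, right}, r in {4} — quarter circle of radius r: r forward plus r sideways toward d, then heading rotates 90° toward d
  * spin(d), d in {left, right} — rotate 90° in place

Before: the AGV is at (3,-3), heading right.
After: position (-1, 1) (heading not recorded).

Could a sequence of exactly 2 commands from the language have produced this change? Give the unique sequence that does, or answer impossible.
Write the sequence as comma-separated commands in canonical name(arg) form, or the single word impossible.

key: order matters: swapping spin(left) and arc(left, 4) lands elsewhere
t0: at (3,-3), heading right
1. spin(left) → at (3,-3), heading up
2. arc(left, 4) → at (-1,1), heading left
no rival 2-sequence matches.

spin(left), arc(left, 4)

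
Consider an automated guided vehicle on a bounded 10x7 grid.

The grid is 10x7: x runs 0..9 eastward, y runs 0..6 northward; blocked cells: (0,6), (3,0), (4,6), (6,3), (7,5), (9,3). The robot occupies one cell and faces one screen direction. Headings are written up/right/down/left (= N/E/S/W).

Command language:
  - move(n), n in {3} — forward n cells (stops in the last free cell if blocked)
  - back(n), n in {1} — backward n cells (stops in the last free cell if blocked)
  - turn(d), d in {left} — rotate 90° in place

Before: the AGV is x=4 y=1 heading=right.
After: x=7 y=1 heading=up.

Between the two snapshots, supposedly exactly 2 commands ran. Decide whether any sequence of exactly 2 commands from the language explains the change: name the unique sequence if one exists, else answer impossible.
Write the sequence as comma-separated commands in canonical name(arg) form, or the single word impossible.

key: order matters: swapping move(3) and turn(left) lands elsewhere
t0: x=4 y=1 heading=right
[1] after move(3): x=7 y=1 heading=right
[2] after turn(left): x=7 y=1 heading=up
uniquely the one of 9 2-step routes that fits.

move(3), turn(left)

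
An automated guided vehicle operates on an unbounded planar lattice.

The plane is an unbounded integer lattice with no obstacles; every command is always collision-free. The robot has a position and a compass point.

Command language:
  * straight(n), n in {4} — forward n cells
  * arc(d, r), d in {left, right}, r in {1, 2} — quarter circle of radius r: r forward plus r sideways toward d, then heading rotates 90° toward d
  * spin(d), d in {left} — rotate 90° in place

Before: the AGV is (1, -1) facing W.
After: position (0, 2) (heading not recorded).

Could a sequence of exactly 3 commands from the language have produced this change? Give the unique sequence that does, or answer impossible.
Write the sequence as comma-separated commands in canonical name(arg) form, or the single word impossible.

key: running spin(left) before arc(right, 2) would end elsewhere — order is forced
initial: (1, -1) facing W
step 1 (arc(right, 2)): (-1, 1) facing N
step 2 (arc(right, 1)): (0, 2) facing E
step 3 (spin(left)): (0, 2) facing N
no other 3-command option fits: unique.

arc(right, 2), arc(right, 1), spin(left)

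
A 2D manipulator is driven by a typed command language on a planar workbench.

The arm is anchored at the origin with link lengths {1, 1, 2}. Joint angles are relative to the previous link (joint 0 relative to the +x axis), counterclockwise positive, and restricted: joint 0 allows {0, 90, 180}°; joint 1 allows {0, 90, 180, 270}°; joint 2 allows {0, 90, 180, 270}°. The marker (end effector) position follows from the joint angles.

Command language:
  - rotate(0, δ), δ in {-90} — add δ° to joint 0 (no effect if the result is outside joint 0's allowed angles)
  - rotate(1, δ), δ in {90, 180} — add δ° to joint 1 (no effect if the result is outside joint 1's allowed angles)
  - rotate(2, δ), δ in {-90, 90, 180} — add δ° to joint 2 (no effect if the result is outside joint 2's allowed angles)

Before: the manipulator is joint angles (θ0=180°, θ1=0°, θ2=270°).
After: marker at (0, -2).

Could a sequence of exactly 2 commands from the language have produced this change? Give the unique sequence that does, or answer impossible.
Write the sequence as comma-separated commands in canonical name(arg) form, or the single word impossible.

rotate(1, 90), rotate(1, 90)

initial: joint angles (θ0=180°, θ1=0°, θ2=270°)
t=1 rotate(1, 90) ⇒ joint angles (θ0=180°, θ1=90°, θ2=270°)
t=2 rotate(1, 90) ⇒ joint angles (θ0=180°, θ1=180°, θ2=270°)
uniquely the one of 36 2-step routes that fits.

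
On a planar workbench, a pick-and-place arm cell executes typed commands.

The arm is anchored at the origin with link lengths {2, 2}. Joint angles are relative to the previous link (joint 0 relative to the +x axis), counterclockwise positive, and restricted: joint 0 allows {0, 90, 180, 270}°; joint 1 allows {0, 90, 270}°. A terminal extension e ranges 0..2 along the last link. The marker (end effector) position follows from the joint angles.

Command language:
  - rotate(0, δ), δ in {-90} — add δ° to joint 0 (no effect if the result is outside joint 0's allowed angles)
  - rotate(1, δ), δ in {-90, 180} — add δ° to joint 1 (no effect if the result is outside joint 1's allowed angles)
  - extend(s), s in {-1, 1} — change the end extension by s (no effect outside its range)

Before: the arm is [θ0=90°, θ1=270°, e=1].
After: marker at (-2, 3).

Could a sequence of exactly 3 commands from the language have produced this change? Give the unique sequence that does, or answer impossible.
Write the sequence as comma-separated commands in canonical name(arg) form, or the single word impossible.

begin: [θ0=90°, θ1=270°, e=1]
t=1 rotate(0, -90) ⇒ [θ0=0°, θ1=270°, e=1]
t=2 rotate(0, -90) ⇒ [θ0=270°, θ1=270°, e=1]
t=3 rotate(0, -90) ⇒ [θ0=180°, θ1=270°, e=1]
no other 3-command option fits: unique.

rotate(0, -90), rotate(0, -90), rotate(0, -90)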